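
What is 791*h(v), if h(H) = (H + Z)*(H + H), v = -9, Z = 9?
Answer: 0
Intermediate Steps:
h(H) = 2*H*(9 + H) (h(H) = (H + 9)*(H + H) = (9 + H)*(2*H) = 2*H*(9 + H))
791*h(v) = 791*(2*(-9)*(9 - 9)) = 791*(2*(-9)*0) = 791*0 = 0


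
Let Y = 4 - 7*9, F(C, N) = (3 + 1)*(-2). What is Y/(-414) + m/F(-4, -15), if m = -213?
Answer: 44327/1656 ≈ 26.768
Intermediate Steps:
F(C, N) = -8 (F(C, N) = 4*(-2) = -8)
Y = -59 (Y = 4 - 63 = -59)
Y/(-414) + m/F(-4, -15) = -59/(-414) - 213/(-8) = -59*(-1/414) - 213*(-⅛) = 59/414 + 213/8 = 44327/1656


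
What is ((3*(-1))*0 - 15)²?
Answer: 225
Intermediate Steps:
((3*(-1))*0 - 15)² = (-3*0 - 15)² = (0 - 15)² = (-15)² = 225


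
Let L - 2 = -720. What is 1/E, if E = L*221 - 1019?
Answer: -1/159697 ≈ -6.2619e-6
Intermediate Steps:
L = -718 (L = 2 - 720 = -718)
E = -159697 (E = -718*221 - 1019 = -158678 - 1019 = -159697)
1/E = 1/(-159697) = -1/159697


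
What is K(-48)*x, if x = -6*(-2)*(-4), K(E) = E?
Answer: 2304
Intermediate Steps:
x = -48 (x = -2*(-6)*(-4) = 12*(-4) = -48)
K(-48)*x = -48*(-48) = 2304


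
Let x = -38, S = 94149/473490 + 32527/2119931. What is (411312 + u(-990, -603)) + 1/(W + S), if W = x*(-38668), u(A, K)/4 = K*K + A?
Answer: 27737220492992930369318/14898162676407191 ≈ 1.8618e+6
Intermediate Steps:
S = 2171622151/10139051810 (S = 94149*(1/473490) + 32527*(1/2119931) = 10461/52610 + 2957/192721 = 2171622151/10139051810 ≈ 0.21418)
u(A, K) = 4*A + 4*K² (u(A, K) = 4*(K*K + A) = 4*(K² + A) = 4*(A + K²) = 4*A + 4*K²)
W = 1469384 (W = -38*(-38668) = 1469384)
(411312 + u(-990, -603)) + 1/(W + S) = (411312 + (4*(-990) + 4*(-603)²)) + 1/(1469384 + 2171622151/10139051810) = (411312 + (-3960 + 4*363609)) + 1/(14898162676407191/10139051810) = (411312 + (-3960 + 1454436)) + 10139051810/14898162676407191 = (411312 + 1450476) + 10139051810/14898162676407191 = 1861788 + 10139051810/14898162676407191 = 27737220492992930369318/14898162676407191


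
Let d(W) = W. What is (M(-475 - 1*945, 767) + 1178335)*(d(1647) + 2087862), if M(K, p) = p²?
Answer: 3691376747616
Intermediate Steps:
(M(-475 - 1*945, 767) + 1178335)*(d(1647) + 2087862) = (767² + 1178335)*(1647 + 2087862) = (588289 + 1178335)*2089509 = 1766624*2089509 = 3691376747616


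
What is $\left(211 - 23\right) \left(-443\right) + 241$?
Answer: $-83043$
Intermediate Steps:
$\left(211 - 23\right) \left(-443\right) + 241 = 188 \left(-443\right) + 241 = -83284 + 241 = -83043$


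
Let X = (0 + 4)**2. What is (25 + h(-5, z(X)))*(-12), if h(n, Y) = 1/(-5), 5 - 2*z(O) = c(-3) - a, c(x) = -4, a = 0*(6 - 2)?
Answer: -1488/5 ≈ -297.60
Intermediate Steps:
X = 16 (X = 4**2 = 16)
a = 0 (a = 0*4 = 0)
z(O) = 9/2 (z(O) = 5/2 - (-4 - 1*0)/2 = 5/2 - (-4 + 0)/2 = 5/2 - 1/2*(-4) = 5/2 + 2 = 9/2)
h(n, Y) = -1/5
(25 + h(-5, z(X)))*(-12) = (25 - 1/5)*(-12) = (124/5)*(-12) = -1488/5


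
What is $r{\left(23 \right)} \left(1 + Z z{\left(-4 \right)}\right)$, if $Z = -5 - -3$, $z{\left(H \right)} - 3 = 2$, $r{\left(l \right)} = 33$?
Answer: $-297$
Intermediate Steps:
$z{\left(H \right)} = 5$ ($z{\left(H \right)} = 3 + 2 = 5$)
$Z = -2$ ($Z = -5 + 3 = -2$)
$r{\left(23 \right)} \left(1 + Z z{\left(-4 \right)}\right) = 33 \left(1 - 10\right) = 33 \left(-9\right) = -297$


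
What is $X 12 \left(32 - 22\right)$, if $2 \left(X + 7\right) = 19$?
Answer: $300$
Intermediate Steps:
$X = \frac{5}{2}$ ($X = -7 + \frac{1}{2} \cdot 19 = -7 + \frac{19}{2} = \frac{5}{2} \approx 2.5$)
$X 12 \left(32 - 22\right) = \frac{5}{2} \cdot 12 \left(32 - 22\right) = 30 \cdot 10 = 300$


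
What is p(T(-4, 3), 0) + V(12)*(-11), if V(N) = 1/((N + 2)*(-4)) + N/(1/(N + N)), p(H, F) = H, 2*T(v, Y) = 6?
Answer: -177229/56 ≈ -3164.8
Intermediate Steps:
T(v, Y) = 3 (T(v, Y) = (½)*6 = 3)
V(N) = 2*N² - 1/(4*(2 + N)) (V(N) = -¼/(2 + N) + N/(1/(2*N)) = -1/(4*(2 + N)) + N/((1/(2*N))) = -1/(4*(2 + N)) + N*(2*N) = -1/(4*(2 + N)) + 2*N² = 2*N² - 1/(4*(2 + N)))
p(T(-4, 3), 0) + V(12)*(-11) = 3 + ((-1 + 8*12³ + 16*12²)/(4*(2 + 12)))*(-11) = 3 + ((¼)*(-1 + 8*1728 + 16*144)/14)*(-11) = 3 + ((¼)*(1/14)*(-1 + 13824 + 2304))*(-11) = 3 + ((¼)*(1/14)*16127)*(-11) = 3 + (16127/56)*(-11) = 3 - 177397/56 = -177229/56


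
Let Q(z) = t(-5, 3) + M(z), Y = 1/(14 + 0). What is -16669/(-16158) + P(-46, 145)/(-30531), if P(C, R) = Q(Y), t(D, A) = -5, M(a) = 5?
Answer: 16669/16158 ≈ 1.0316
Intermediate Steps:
Y = 1/14 ≈ 0.071429
Q(z) = 0 (Q(z) = -5 + 5 = 0)
P(C, R) = 0
-16669/(-16158) + P(-46, 145)/(-30531) = -16669/(-16158) + 0/(-30531) = -16669*(-1/16158) + 0*(-1/30531) = 16669/16158 + 0 = 16669/16158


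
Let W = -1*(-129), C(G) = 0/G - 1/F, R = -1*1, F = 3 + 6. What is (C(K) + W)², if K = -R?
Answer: 1345600/81 ≈ 16612.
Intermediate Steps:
F = 9
R = -1
K = 1 (K = -1*(-1) = 1)
C(G) = -⅑ (C(G) = 0/G - 1/9 = 0 - 1*⅑ = 0 - ⅑ = -⅑)
W = 129
(C(K) + W)² = (-⅑ + 129)² = (1160/9)² = 1345600/81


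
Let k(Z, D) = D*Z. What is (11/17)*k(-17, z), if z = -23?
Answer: 253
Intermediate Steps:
(11/17)*k(-17, z) = (11/17)*(-23*(-17)) = (11*(1/17))*391 = (11/17)*391 = 253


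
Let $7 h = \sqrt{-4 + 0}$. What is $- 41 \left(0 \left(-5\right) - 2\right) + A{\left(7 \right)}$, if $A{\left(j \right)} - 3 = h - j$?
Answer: $78 + \frac{2 i}{7} \approx 78.0 + 0.28571 i$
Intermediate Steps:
$h = \frac{2 i}{7}$ ($h = \frac{\sqrt{-4 + 0}}{7} = \frac{\sqrt{-4}}{7} = \frac{2 i}{7} \approx 0.28571 i$)
$A{\left(j \right)} = 3 - j + \frac{2 i}{7}$ ($A{\left(j \right)} = 3 - \left(j - \frac{2 i}{7}\right) = 3 - j + \frac{2 i}{7}$)
$- 41 \left(0 \left(-5\right) - 2\right) + A{\left(7 \right)} = - 41 \left(0 \left(-5\right) - 2\right) + \left(3 - 7 + \frac{2 i}{7}\right) = - 41 \left(0 - 2\right) + \left(3 - 7 + \frac{2 i}{7}\right) = \left(-41\right) \left(-2\right) - \left(4 - \frac{2 i}{7}\right) = 82 - \left(4 - \frac{2 i}{7}\right) = 78 + \frac{2 i}{7}$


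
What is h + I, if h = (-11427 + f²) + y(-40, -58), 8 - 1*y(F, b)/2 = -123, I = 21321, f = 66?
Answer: 14512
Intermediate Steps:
y(F, b) = 262 (y(F, b) = 16 - 2*(-123) = 16 + 246 = 262)
h = -6809 (h = (-11427 + 66²) + 262 = (-11427 + 4356) + 262 = -7071 + 262 = -6809)
h + I = -6809 + 21321 = 14512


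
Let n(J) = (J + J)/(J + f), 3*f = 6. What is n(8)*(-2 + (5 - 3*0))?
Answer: 24/5 ≈ 4.8000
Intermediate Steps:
f = 2 (f = (1/3)*6 = 2)
n(J) = 2*J/(2 + J) (n(J) = (J + J)/(J + 2) = (2*J)/(2 + J) = 2*J/(2 + J))
n(8)*(-2 + (5 - 3*0)) = (2*8/(2 + 8))*(-2 + (5 - 3*0)) = (2*8/10)*(-2 + (5 + 0)) = (2*8*(1/10))*(-2 + 5) = (8/5)*3 = 24/5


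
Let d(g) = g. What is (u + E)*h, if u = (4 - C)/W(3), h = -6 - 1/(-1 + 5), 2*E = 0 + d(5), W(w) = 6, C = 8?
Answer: -275/24 ≈ -11.458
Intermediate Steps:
E = 5/2 (E = (0 + 5)/2 = (½)*5 = 5/2 ≈ 2.5000)
h = -25/4 (h = -6 - 1/4 = -6 - 1*¼ = -6 - ¼ = -25/4 ≈ -6.2500)
u = -⅔ (u = (4 - 1*8)/6 = (4 - 8)*(⅙) = -4*⅙ = -⅔ ≈ -0.66667)
(u + E)*h = (-⅔ + 5/2)*(-25/4) = (11/6)*(-25/4) = -275/24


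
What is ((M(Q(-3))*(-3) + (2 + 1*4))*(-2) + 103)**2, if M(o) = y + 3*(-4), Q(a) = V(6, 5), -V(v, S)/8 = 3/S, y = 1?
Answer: 625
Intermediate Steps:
V(v, S) = -24/S
Q(a) = -24/5
M(o) = -11 (M(o) = 1 + 3*(-4) = 1 - 12 = -11)
((M(Q(-3))*(-3) + (2 + 1*4))*(-2) + 103)**2 = ((-11*(-3) + (2 + 1*4))*(-2) + 103)**2 = ((33 + (2 + 4))*(-2) + 103)**2 = ((33 + 6)*(-2) + 103)**2 = (39*(-2) + 103)**2 = (-78 + 103)**2 = 25**2 = 625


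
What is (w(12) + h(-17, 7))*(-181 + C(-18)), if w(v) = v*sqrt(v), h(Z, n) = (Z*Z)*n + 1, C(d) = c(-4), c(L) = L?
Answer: -374440 - 4440*sqrt(3) ≈ -3.8213e+5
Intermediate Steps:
C(d) = -4
h(Z, n) = 1 + n*Z**2 (h(Z, n) = Z**2*n + 1 = n*Z**2 + 1 = 1 + n*Z**2)
w(v) = v**(3/2)
(w(12) + h(-17, 7))*(-181 + C(-18)) = (12**(3/2) + (1 + 7*(-17)**2))*(-181 - 4) = (24*sqrt(3) + (1 + 7*289))*(-185) = (24*sqrt(3) + (1 + 2023))*(-185) = (24*sqrt(3) + 2024)*(-185) = (2024 + 24*sqrt(3))*(-185) = -374440 - 4440*sqrt(3)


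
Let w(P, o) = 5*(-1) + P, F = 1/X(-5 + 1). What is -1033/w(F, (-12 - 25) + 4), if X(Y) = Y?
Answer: 4132/21 ≈ 196.76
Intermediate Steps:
F = -1/4 (F = 1/(-5 + 1) = 1/(-4) = -1/4 ≈ -0.25000)
w(P, o) = -5 + P
-1033/w(F, (-12 - 25) + 4) = -1033/(-5 - 1/4) = -1033/(-21/4) = -1033*(-4/21) = 4132/21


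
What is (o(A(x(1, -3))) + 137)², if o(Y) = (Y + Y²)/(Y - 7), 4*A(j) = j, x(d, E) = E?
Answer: 288694081/15376 ≈ 18776.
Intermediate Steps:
A(j) = j/4
o(Y) = (Y + Y²)/(-7 + Y)
(o(A(x(1, -3))) + 137)² = (((¼)*(-3))*(1 + (¼)*(-3))/(-7 + (¼)*(-3)) + 137)² = (-3*(1 - ¾)/(4*(-7 - ¾)) + 137)² = (-¾*¼/(-31/4) + 137)² = (-¾*(-4/31)*¼ + 137)² = (3/124 + 137)² = (16991/124)² = 288694081/15376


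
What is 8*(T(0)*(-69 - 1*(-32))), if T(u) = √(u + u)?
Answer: 0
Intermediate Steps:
T(u) = √2*√u (T(u) = √(2*u) = √2*√u)
8*(T(0)*(-69 - 1*(-32))) = 8*((√2*√0)*(-69 - 1*(-32))) = 8*((√2*0)*(-69 + 32)) = 8*(0*(-37)) = 8*0 = 0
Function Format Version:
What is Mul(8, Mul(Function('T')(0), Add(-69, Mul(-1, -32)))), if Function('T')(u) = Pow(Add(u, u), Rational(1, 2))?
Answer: 0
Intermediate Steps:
Function('T')(u) = Mul(Pow(2, Rational(1, 2)), Pow(u, Rational(1, 2))) (Function('T')(u) = Pow(Mul(2, u), Rational(1, 2)) = Mul(Pow(2, Rational(1, 2)), Pow(u, Rational(1, 2))))
Mul(8, Mul(Function('T')(0), Add(-69, Mul(-1, -32)))) = Mul(8, Mul(Mul(Pow(2, Rational(1, 2)), Pow(0, Rational(1, 2))), Add(-69, Mul(-1, -32)))) = Mul(8, Mul(Mul(Pow(2, Rational(1, 2)), 0), Add(-69, 32))) = Mul(8, Mul(0, -37)) = Mul(8, 0) = 0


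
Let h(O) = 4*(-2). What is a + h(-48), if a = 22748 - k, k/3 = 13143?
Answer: -16689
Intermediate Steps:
k = 39429 (k = 3*13143 = 39429)
h(O) = -8
a = -16681 (a = 22748 - 1*39429 = 22748 - 39429 = -16681)
a + h(-48) = -16681 - 8 = -16689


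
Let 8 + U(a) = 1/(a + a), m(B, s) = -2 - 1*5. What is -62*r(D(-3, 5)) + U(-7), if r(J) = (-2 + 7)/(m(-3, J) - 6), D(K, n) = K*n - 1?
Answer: 2871/182 ≈ 15.775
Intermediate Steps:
m(B, s) = -7 (m(B, s) = -2 - 5 = -7)
D(K, n) = -1 + K*n
r(J) = -5/13 (r(J) = (-2 + 7)/(-7 - 6) = 5/(-13) = 5*(-1/13) = -5/13)
U(a) = -8 + 1/(2*a) (U(a) = -8 + 1/(a + a) = -8 + 1/(2*a))
-62*r(D(-3, 5)) + U(-7) = -62*(-5/13) + (-8 + (½)/(-7)) = 310/13 + (-8 + (½)*(-⅐)) = 310/13 + (-8 - 1/14) = 310/13 - 113/14 = 2871/182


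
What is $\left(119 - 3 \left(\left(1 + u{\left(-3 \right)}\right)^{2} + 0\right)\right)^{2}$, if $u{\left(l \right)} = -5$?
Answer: $5041$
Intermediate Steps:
$\left(119 - 3 \left(\left(1 + u{\left(-3 \right)}\right)^{2} + 0\right)\right)^{2} = \left(119 - 3 \left(\left(1 - 5\right)^{2} + 0\right)\right)^{2} = \left(119 - 3 \left(\left(-4\right)^{2} + 0\right)\right)^{2} = \left(119 - 3 \left(16 + 0\right)\right)^{2} = \left(119 - 48\right)^{2} = 71^{2} = 5041$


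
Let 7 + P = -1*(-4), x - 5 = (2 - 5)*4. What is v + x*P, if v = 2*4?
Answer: 29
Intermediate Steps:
x = -7 (x = 5 + (2 - 5)*4 = 5 - 3*4 = 5 - 12 = -7)
v = 8
P = -3 (P = -7 - 1*(-4) = -7 + 4 = -3)
v + x*P = 8 - 7*(-3) = 8 + 21 = 29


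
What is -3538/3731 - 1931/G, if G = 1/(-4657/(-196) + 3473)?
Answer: -705393520459/104468 ≈ -6.7522e+6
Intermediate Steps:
G = 196/685365 (G = 1/(-4657*(-1/196) + 3473) = 1/(4657/196 + 3473) = 1/(685365/196) = 196/685365 ≈ 0.00028598)
-3538/3731 - 1931/G = -3538/3731 - 1931/196/685365 = -3538*1/3731 - 1931*685365/196 = -3538/3731 - 1323439815/196 = -705393520459/104468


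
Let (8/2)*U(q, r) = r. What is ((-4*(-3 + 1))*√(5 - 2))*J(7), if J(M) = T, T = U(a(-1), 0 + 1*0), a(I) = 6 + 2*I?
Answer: 0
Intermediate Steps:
U(q, r) = r/4
T = 0 (T = (0 + 1*0)/4 = (0 + 0)/4 = (¼)*0 = 0)
J(M) = 0
((-4*(-3 + 1))*√(5 - 2))*J(7) = ((-4*(-3 + 1))*√(5 - 2))*0 = ((-4*(-2))*√3)*0 = (8*√3)*0 = 0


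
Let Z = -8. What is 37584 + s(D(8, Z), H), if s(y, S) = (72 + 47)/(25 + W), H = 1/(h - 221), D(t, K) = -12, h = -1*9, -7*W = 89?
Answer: 3233057/86 ≈ 37594.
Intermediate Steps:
W = -89/7 (W = -⅐*89 = -89/7 ≈ -12.714)
h = -9
H = -1/230 (H = 1/(-9 - 221) = 1/(-230) = -1/230 ≈ -0.0043478)
s(y, S) = 833/86 (s(y, S) = (72 + 47)/(25 - 89/7) = 119/(86/7) = 119*(7/86) = 833/86)
37584 + s(D(8, Z), H) = 37584 + 833/86 = 3233057/86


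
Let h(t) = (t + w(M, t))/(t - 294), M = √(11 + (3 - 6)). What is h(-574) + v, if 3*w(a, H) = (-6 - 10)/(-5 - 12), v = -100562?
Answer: -2225824679/22134 ≈ -1.0056e+5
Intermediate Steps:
M = 2*√2 (M = √(11 - 3) = √8 = 2*√2 ≈ 2.8284)
w(a, H) = 16/51 (w(a, H) = ((-6 - 10)/(-5 - 12))/3 = (-16/(-17))/3 = (-16*(-1/17))/3 = (⅓)*(16/17) = 16/51)
h(t) = (16/51 + t)/(-294 + t) (h(t) = (t + 16/51)/(t - 294) = (16/51 + t)/(-294 + t))
h(-574) + v = (16/51 - 574)/(-294 - 574) - 100562 = -29258/51/(-868) - 100562 = -1/868*(-29258/51) - 100562 = 14629/22134 - 100562 = -2225824679/22134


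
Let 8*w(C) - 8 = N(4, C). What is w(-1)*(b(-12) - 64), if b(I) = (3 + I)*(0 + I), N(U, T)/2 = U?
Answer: 88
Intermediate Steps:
N(U, T) = 2*U
w(C) = 2 (w(C) = 1 + (2*4)/8 = 1 + (⅛)*8 = 1 + 1 = 2)
b(I) = I*(3 + I) (b(I) = (3 + I)*I = I*(3 + I))
w(-1)*(b(-12) - 64) = 2*(-12*(3 - 12) - 64) = 2*(-12*(-9) - 64) = 2*(108 - 64) = 2*44 = 88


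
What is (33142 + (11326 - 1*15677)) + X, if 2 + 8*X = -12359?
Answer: 217967/8 ≈ 27246.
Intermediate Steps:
X = -12361/8 (X = -¼ + (⅛)*(-12359) = -¼ - 12359/8 = -12361/8 ≈ -1545.1)
(33142 + (11326 - 1*15677)) + X = (33142 + (11326 - 1*15677)) - 12361/8 = (33142 + (11326 - 15677)) - 12361/8 = (33142 - 4351) - 12361/8 = 28791 - 12361/8 = 217967/8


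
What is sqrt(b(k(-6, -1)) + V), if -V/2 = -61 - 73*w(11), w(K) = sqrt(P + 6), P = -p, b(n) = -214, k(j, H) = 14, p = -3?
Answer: sqrt(346) ≈ 18.601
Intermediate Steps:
P = 3 (P = -1*(-3) = 3)
w(K) = 3 (w(K) = sqrt(3 + 6) = sqrt(9) = 3)
V = 560 (V = -2*(-61 - 73*3) = -2*(-61 - 219) = -2*(-280) = 560)
sqrt(b(k(-6, -1)) + V) = sqrt(-214 + 560) = sqrt(346)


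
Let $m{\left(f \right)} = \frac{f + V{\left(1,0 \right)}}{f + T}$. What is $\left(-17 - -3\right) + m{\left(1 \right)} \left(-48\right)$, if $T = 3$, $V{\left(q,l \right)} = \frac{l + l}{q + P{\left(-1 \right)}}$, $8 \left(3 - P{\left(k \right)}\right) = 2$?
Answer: $-26$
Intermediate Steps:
$P{\left(k \right)} = \frac{11}{4}$ ($P{\left(k \right)} = 3 - \frac{1}{4} = \frac{11}{4}$)
$V{\left(q,l \right)} = \frac{2 l}{\frac{11}{4} + q}$ ($V{\left(q,l \right)} = \frac{l + l}{q + \frac{11}{4}} = \frac{2 l}{\frac{11}{4} + q}$)
$m{\left(f \right)} = \frac{f}{3 + f}$ ($m{\left(f \right)} = \frac{f + 8 \cdot 0 \frac{1}{11 + 4 \cdot 1}}{f + 3} = \frac{f + 8 \cdot 0 \frac{1}{11 + 4}}{3 + f} = \frac{f + 8 \cdot 0 \cdot \frac{1}{15}}{3 + f} = \frac{f + 0}{3 + f} = \frac{f}{3 + f}$)
$\left(-17 - -3\right) + m{\left(1 \right)} \left(-48\right) = \left(-17 - -3\right) + 1 \frac{1}{3 + 1} \left(-48\right) = \left(-17 + 3\right) + 1 \cdot \frac{1}{4} \left(-48\right) = -14 + 1 \cdot \frac{1}{4} \left(-48\right) = -14 + \frac{1}{4} \left(-48\right) = -14 - 12 = -26$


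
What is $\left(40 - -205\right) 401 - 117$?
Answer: $98128$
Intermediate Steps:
$\left(40 - -205\right) 401 - 117 = \left(40 + 205\right) 401 - 117 = 245 \cdot 401 - 117 = 98245 - 117 = 98128$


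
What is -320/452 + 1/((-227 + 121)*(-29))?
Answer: -245807/347362 ≈ -0.70764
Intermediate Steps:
-320/452 + 1/((-227 + 121)*(-29)) = -320*1/452 - 1/29/(-106) = -80/113 - 1/106*(-1/29) = -80/113 + 1/3074 = -245807/347362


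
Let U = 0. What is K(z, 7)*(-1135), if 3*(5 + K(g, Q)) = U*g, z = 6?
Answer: 5675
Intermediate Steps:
K(g, Q) = -5 (K(g, Q) = -5 + (0*g)/3 = -5 + (⅓)*0 = -5 + 0 = -5)
K(z, 7)*(-1135) = -5*(-1135) = 5675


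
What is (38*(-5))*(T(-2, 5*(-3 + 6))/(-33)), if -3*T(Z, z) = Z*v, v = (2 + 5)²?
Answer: 18620/99 ≈ 188.08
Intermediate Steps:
v = 49 (v = 7² = 49)
T(Z, z) = -49*Z/3 (T(Z, z) = -Z*49/3 = -49*Z/3)
(38*(-5))*(T(-2, 5*(-3 + 6))/(-33)) = (38*(-5))*(-49/3*(-2)/(-33)) = -18620*(-1)/(3*33) = -190*(-98/99) = 18620/99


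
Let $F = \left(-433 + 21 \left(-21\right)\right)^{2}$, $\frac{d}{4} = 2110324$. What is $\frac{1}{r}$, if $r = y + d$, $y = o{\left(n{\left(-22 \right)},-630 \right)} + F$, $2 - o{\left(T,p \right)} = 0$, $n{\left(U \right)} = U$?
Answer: $\frac{1}{9205174} \approx 1.0863 \cdot 10^{-7}$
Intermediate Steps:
$d = 8441296$ ($d = 4 \cdot 2110324 = 8441296$)
$o{\left(T,p \right)} = 2$ ($o{\left(T,p \right)} = 2 - 0 = 2 + 0 = 2$)
$F = 763876$ ($F = \left(-433 - 441\right)^{2} = \left(-874\right)^{2} = 763876$)
$y = 763878$ ($y = 2 + 763876 = 763878$)
$r = 9205174$ ($r = 763878 + 8441296 = 9205174$)
$\frac{1}{r} = \frac{1}{9205174}$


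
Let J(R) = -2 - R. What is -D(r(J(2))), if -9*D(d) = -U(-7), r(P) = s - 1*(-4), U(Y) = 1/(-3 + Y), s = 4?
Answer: 1/90 ≈ 0.011111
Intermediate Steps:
r(P) = 8 (r(P) = 4 - 1*(-4) = 4 + 4 = 8)
D(d) = -1/90 (D(d) = -(-1)/(9*(-3 - 7)) = -(-1)/(9*(-10)) = -(-1)*(-1)/(9*10) = -1/9*1/10 = -1/90)
-D(r(J(2))) = -1*(-1/90) = 1/90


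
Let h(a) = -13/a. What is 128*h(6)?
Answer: -832/3 ≈ -277.33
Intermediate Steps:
128*h(6) = 128*(-13/6) = -832/3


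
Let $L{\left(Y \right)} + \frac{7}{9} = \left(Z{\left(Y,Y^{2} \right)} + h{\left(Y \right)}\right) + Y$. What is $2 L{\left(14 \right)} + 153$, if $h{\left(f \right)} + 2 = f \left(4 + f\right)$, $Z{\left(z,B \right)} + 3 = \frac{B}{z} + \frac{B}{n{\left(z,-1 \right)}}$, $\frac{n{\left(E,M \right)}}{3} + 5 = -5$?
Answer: $\frac{30977}{45} \approx 688.38$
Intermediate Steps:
$n{\left(E,M \right)} = -30$ ($n{\left(E,M \right)} = -15 + 3 \left(-5\right) = -15 - 15 = -30$)
$Z{\left(z,B \right)} = -3 - \frac{B}{30} + \frac{B}{z}$ ($Z{\left(z,B \right)} = -3 + \left(\frac{B}{z} + \frac{B}{-30}\right) = -3 + \left(\frac{B}{z} + B \left(- \frac{1}{30}\right)\right) = -3 - \left(\frac{B}{30} - \frac{B}{z}\right) = -3 - \frac{B}{30} + \frac{B}{z}$)
$h{\left(f \right)} = -2 + f \left(4 + f\right)$
$L{\left(Y \right)} = - \frac{52}{9} + 6 Y + \frac{29 Y^{2}}{30}$ ($L{\left(Y \right)} = - \frac{7}{9} - \left(5 - 5 Y - \frac{29 Y^{2}}{30} - \frac{Y^{2}}{Y}\right) = - \frac{7}{9} - \left(5 - 6 Y - \frac{29 Y^{2}}{30}\right) = - \frac{7}{9} + \left(\left(-5 + 5 Y + \frac{29 Y^{2}}{30}\right) + Y\right) = - \frac{7}{9} + \left(-5 + 6 Y + \frac{29 Y^{2}}{30}\right) = - \frac{52}{9} + 6 Y + \frac{29 Y^{2}}{30}$)
$2 L{\left(14 \right)} + 153 = 2 \left(- \frac{52}{9} + 6 \cdot 14 + \frac{29 \cdot 14^{2}}{30}\right) + 153 = 2 \left(- \frac{52}{9} + 84 + \frac{29}{30} \cdot 196\right) + 153 = 2 \left(- \frac{52}{9} + 84 + \frac{2842}{15}\right) + 153 = 2 \cdot \frac{12046}{45} + 153 = \frac{24092}{45} + 153 = \frac{30977}{45}$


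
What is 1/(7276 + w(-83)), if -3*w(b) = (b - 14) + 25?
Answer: 1/7300 ≈ 0.00013699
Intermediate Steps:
w(b) = -11/3 - b/3 (w(b) = -((b - 14) + 25)/3 = -((-14 + b) + 25)/3 = -(11 + b)/3 = -11/3 - b/3)
1/(7276 + w(-83)) = 1/(7276 + (-11/3 - ⅓*(-83))) = 1/(7276 + (-11/3 + 83/3)) = 1/(7276 + 24) = 1/7300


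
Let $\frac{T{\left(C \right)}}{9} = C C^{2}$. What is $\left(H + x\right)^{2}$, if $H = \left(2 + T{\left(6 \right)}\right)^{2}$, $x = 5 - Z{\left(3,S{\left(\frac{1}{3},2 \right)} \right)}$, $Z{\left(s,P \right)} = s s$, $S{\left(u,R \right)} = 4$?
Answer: $14340702495744$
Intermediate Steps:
$Z{\left(s,P \right)} = s^{2}$
$T{\left(C \right)} = 9 C^{3}$ ($T{\left(C \right)} = 9 C C^{2} = 9 C^{3}$)
$x = -4$ ($x = 5 - 3^{2} = 5 - 9 = -4$)
$H = 3786916$ ($H = \left(2 + 9 \cdot 6^{3}\right)^{2} = \left(2 + 9 \cdot 216\right)^{2} = \left(2 + 1944\right)^{2} = 1946^{2} = 3786916$)
$\left(H + x\right)^{2} = \left(3786916 - 4\right)^{2} = 3786912^{2} = 14340702495744$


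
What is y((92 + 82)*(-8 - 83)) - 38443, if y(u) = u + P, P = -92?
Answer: -54369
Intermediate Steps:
y(u) = -92 + u (y(u) = u - 92 = -92 + u)
y((92 + 82)*(-8 - 83)) - 38443 = (-92 + (92 + 82)*(-8 - 83)) - 38443 = (-92 + 174*(-91)) - 38443 = (-92 - 15834) - 38443 = -15926 - 38443 = -54369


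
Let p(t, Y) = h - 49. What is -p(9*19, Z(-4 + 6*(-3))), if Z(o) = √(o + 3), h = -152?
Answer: 201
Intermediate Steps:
Z(o) = √(3 + o)
p(t, Y) = -201 (p(t, Y) = -152 - 49 = -201)
-p(9*19, Z(-4 + 6*(-3))) = -1*(-201) = 201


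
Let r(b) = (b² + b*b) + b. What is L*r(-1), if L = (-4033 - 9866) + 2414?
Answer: -11485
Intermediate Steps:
r(b) = b + 2*b² (r(b) = (b² + b²) + b = 2*b² + b = b + 2*b²)
L = -11485 (L = -13899 + 2414 = -11485)
L*r(-1) = -(-11485)*(1 + 2*(-1)) = -(-11485)*(1 - 2) = -(-11485)*(-1) = -11485*1 = -11485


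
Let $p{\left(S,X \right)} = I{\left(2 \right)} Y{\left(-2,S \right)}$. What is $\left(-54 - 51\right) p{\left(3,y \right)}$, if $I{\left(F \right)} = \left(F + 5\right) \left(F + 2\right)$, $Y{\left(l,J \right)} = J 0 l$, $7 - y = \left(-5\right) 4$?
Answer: $0$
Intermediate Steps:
$y = 27$ ($y = 7 - \left(-5\right) 4 = 7 - -20 = 7 + 20 = 27$)
$Y{\left(l,J \right)} = 0$ ($Y{\left(l,J \right)} = 0 l = 0$)
$I{\left(F \right)} = \left(2 + F\right) \left(5 + F\right)$ ($I{\left(F \right)} = \left(5 + F\right) \left(2 + F\right) = \left(2 + F\right) \left(5 + F\right)$)
$p{\left(S,X \right)} = 0$ ($p{\left(S,X \right)} = \left(10 + 2^{2} + 7 \cdot 2\right) 0 = \left(10 + 4 + 14\right) 0 = 28 \cdot 0 = 0$)
$\left(-54 - 51\right) p{\left(3,y \right)} = \left(-54 - 51\right) 0 = \left(-105\right) 0 = 0$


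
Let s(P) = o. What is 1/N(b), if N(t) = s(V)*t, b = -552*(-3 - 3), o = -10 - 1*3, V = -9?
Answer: -1/43056 ≈ -2.3226e-5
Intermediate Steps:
o = -13 (o = -10 - 3 = -13)
s(P) = -13
b = 3312 (b = -552*(-6) = -92*(-36) = 3312)
N(t) = -13*t
1/N(b) = 1/(-13*3312) = 1/(-43056) = -1/43056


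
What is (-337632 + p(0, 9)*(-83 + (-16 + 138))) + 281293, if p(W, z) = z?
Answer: -55988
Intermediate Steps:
(-337632 + p(0, 9)*(-83 + (-16 + 138))) + 281293 = (-337632 + 9*(-83 + (-16 + 138))) + 281293 = (-337632 + 9*(-83 + 122)) + 281293 = (-337632 + 9*39) + 281293 = (-337632 + 351) + 281293 = -337281 + 281293 = -55988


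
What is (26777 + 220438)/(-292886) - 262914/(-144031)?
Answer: 41397206139/42184663466 ≈ 0.98133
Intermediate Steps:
(26777 + 220438)/(-292886) - 262914/(-144031) = 247215*(-1/292886) - 262914*(-1/144031) = -247215/292886 + 262914/144031 = 41397206139/42184663466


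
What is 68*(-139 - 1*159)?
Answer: -20264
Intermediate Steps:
68*(-139 - 1*159) = 68*(-139 - 159) = 68*(-298) = -20264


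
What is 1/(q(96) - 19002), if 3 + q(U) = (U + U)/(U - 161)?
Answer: -65/1235517 ≈ -5.2610e-5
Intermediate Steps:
q(U) = -3 + 2*U/(-161 + U) (q(U) = -3 + (U + U)/(U - 161) = -3 + (2*U)/(-161 + U) = -3 + 2*U/(-161 + U))
1/(q(96) - 19002) = 1/((483 - 1*96)/(-161 + 96) - 19002) = 1/((483 - 96)/(-65) - 19002) = 1/(-1/65*387 - 19002) = 1/(-387/65 - 19002) = 1/(-1235517/65) = -65/1235517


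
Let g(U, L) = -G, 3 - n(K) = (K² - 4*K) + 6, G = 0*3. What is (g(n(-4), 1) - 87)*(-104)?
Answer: 9048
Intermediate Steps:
G = 0
n(K) = -3 - K² + 4*K (n(K) = 3 - ((K² - 4*K) + 6) = 3 - (6 + K² - 4*K) = 3 + (-6 - K² + 4*K) = -3 - K² + 4*K)
g(U, L) = 0 (g(U, L) = -1*0 = 0)
(g(n(-4), 1) - 87)*(-104) = (0 - 87)*(-104) = -87*(-104) = 9048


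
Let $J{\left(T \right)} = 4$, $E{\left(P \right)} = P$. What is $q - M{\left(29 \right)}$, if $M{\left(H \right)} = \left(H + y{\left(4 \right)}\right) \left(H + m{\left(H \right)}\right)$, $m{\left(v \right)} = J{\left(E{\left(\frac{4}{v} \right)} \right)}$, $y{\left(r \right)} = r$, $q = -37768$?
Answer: $-38857$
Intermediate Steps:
$m{\left(v \right)} = 4$
$M{\left(H \right)} = \left(4 + H\right)^{2}$ ($M{\left(H \right)} = \left(H + 4\right) \left(H + 4\right) = \left(4 + H\right) \left(4 + H\right) = \left(4 + H\right)^{2}$)
$q - M{\left(29 \right)} = -37768 - \left(16 + 29^{2} + 8 \cdot 29\right) = -37768 - \left(16 + 841 + 232\right) = -37768 - 1089 = -38857$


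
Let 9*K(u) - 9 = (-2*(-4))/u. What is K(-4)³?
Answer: 343/729 ≈ 0.47051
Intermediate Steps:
K(u) = 1 + 8/(9*u) (K(u) = 1 + ((-2*(-4))/u)/9 = 1 + (8/u)/9 = 1 + 8/(9*u))
K(-4)³ = ((8/9 - 4)/(-4))³ = (-¼*(-28/9))³ = (7/9)³ = 343/729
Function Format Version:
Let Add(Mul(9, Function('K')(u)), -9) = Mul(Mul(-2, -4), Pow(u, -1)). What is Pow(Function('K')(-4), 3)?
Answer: Rational(343, 729) ≈ 0.47051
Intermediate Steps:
Function('K')(u) = Add(1, Mul(Rational(8, 9), Pow(u, -1))) (Function('K')(u) = Add(1, Mul(Rational(1, 9), Mul(Mul(-2, -4), Pow(u, -1)))) = Add(1, Mul(Rational(1, 9), Mul(8, Pow(u, -1)))) = Add(1, Mul(Rational(8, 9), Pow(u, -1))))
Pow(Function('K')(-4), 3) = Pow(Mul(Pow(-4, -1), Add(Rational(8, 9), -4)), 3) = Pow(Mul(Rational(-1, 4), Rational(-28, 9)), 3) = Pow(Rational(7, 9), 3) = Rational(343, 729)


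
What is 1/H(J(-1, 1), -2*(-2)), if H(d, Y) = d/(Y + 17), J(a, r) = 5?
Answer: 21/5 ≈ 4.2000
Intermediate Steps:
H(d, Y) = d/(17 + Y)
1/H(J(-1, 1), -2*(-2)) = 1/(5/(17 - 2*(-2))) = 1/(5/(17 + 4)) = 1/(5/21) = 21/5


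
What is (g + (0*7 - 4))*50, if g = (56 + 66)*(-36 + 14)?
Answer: -134400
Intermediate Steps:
g = -2684 (g = 122*(-22) = -2684)
(g + (0*7 - 4))*50 = (-2684 + (0*7 - 4))*50 = (-2684 + (0 - 4))*50 = (-2684 - 4)*50 = -2688*50 = -134400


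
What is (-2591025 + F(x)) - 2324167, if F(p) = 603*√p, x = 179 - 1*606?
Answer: -4915192 + 603*I*√427 ≈ -4.9152e+6 + 12460.0*I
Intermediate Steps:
x = -427 (x = 179 - 606 = -427)
(-2591025 + F(x)) - 2324167 = (-2591025 + 603*√(-427)) - 2324167 = (-2591025 + 603*(I*√427)) - 2324167 = (-2591025 + 603*I*√427) - 2324167 = -4915192 + 603*I*√427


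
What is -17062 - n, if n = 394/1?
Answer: -17456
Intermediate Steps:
n = 394 (n = 394*1 = 394)
-17062 - n = -17062 - 1*394 = -17062 - 394 = -17456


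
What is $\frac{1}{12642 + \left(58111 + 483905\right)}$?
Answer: $\frac{1}{554658} \approx 1.8029 \cdot 10^{-6}$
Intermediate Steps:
$\frac{1}{12642 + \left(58111 + 483905\right)} = \frac{1}{12642 + 542016} = \frac{1}{554658}$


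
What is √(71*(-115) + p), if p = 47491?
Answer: 53*√14 ≈ 198.31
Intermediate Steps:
√(71*(-115) + p) = √(71*(-115) + 47491) = √(-8165 + 47491) = √39326 = 53*√14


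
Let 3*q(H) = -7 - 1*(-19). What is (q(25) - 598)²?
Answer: 352836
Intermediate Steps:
q(H) = 4 (q(H) = (-7 - 1*(-19))/3 = (-7 + 19)/3 = (⅓)*12 = 4)
(q(25) - 598)² = (4 - 598)² = (-594)² = 352836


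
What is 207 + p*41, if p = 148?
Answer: 6275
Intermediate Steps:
207 + p*41 = 207 + 148*41 = 207 + 6068 = 6275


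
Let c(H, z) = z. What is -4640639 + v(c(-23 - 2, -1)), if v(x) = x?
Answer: -4640640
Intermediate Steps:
-4640639 + v(c(-23 - 2, -1)) = -4640639 - 1 = -4640640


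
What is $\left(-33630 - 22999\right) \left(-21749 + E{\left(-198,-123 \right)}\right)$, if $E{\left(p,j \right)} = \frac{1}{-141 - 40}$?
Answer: $\frac{222924022530}{181} \approx 1.2316 \cdot 10^{9}$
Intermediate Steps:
$E{\left(p,j \right)} = - \frac{1}{181}$ ($E{\left(p,j \right)} = \frac{1}{-181} = - \frac{1}{181}$)
$\left(-33630 - 22999\right) \left(-21749 + E{\left(-198,-123 \right)}\right) = \left(-33630 - 22999\right) \left(-21749 - \frac{1}{181}\right) = \left(-56629\right) \left(- \frac{3936570}{181}\right) = \frac{222924022530}{181}$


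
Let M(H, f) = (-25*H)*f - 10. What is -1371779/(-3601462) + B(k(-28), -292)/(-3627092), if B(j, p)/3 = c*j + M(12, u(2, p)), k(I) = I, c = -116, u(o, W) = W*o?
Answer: 380956950950/1632854251063 ≈ 0.23331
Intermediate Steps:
M(H, f) = -10 - 25*H*f (M(H, f) = -25*H*f - 10 = -10 - 25*H*f)
B(j, p) = -30 - 1800*p - 348*j (B(j, p) = 3*(-116*j + (-10 - 25*12*p*2)) = 3*(-116*j + (-10 - 25*12*2*p)) = 3*(-116*j + (-10 - 600*p)) = 3*(-10 - 600*p - 116*j) = -30 - 1800*p - 348*j)
-1371779/(-3601462) + B(k(-28), -292)/(-3627092) = -1371779/(-3601462) + (-30 - 1800*(-292) - 348*(-28))/(-3627092) = -1371779*(-1/3601462) + (-30 + 525600 + 9744)*(-1/3627092) = 1371779/3601462 + 535314*(-1/3627092) = 1371779/3601462 - 267657/1813546 = 380956950950/1632854251063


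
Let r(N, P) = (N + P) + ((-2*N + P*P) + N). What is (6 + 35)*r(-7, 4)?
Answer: 820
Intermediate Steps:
r(N, P) = P + P² (r(N, P) = (N + P) + ((-2*N + P²) + N) = (N + P) + ((P² - 2*N) + N) = (N + P) + (P² - N) = P + P²)
(6 + 35)*r(-7, 4) = (6 + 35)*(4*(1 + 4)) = 41*(4*5) = 41*20 = 820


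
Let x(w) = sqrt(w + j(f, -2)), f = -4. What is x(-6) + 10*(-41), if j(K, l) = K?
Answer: -410 + I*sqrt(10) ≈ -410.0 + 3.1623*I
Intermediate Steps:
x(w) = sqrt(-4 + w) (x(w) = sqrt(w - 4) = sqrt(-4 + w))
x(-6) + 10*(-41) = sqrt(-4 - 6) + 10*(-41) = sqrt(-10) - 410 = I*sqrt(10) - 410 = -410 + I*sqrt(10)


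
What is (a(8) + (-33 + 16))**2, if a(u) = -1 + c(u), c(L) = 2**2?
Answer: 196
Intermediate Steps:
c(L) = 4
a(u) = 3 (a(u) = -1 + 4 = 3)
(a(8) + (-33 + 16))**2 = (3 + (-33 + 16))**2 = (3 - 17)**2 = (-14)**2 = 196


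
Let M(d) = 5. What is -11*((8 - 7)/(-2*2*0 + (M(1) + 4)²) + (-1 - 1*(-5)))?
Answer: -3575/81 ≈ -44.136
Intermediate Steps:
-11*((8 - 7)/(-2*2*0 + (M(1) + 4)²) + (-1 - 1*(-5))) = -11*((8 - 7)/(-2*2*0 + (5 + 4)²) + (-1 - 1*(-5))) = -11*(1/(-4*0 + 9²) + (-1 + 5)) = -11*(1/(0 + 81) + 4) = -11*(1/81 + 4) = -11*325/81 = -3575/81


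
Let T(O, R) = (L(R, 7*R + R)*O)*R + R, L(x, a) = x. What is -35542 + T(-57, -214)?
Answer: -2646128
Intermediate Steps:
T(O, R) = R + O*R² (T(O, R) = (R*O)*R + R = (O*R)*R + R = O*R² + R = R + O*R²)
-35542 + T(-57, -214) = -35542 - 214*(1 - 57*(-214)) = -35542 - 214*(1 + 12198) = -35542 - 214*12199 = -35542 - 2610586 = -2646128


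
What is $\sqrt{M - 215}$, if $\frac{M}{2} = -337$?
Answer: $i \sqrt{889} \approx 29.816 i$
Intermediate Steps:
$M = -674$ ($M = 2 \left(-337\right) = -674$)
$\sqrt{M - 215} = \sqrt{-674 - 215} = \sqrt{-889} = i \sqrt{889}$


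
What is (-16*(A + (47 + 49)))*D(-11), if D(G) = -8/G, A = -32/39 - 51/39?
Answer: -468608/429 ≈ -1092.3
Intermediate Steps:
A = -83/39 (A = -32*1/39 - 51*1/39 = -32/39 - 17/13 = -83/39 ≈ -2.1282)
(-16*(A + (47 + 49)))*D(-11) = (-16*(-83/39 + (47 + 49)))*(-8/(-11)) = (-16*(-83/39 + 96))*(-8*(-1/11)) = -16*3661/39*(8/11) = -58576/39*8/11 = -468608/429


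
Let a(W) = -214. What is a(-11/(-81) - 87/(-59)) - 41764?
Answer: -41978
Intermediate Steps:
a(-11/(-81) - 87/(-59)) - 41764 = -214 - 41764 = -41978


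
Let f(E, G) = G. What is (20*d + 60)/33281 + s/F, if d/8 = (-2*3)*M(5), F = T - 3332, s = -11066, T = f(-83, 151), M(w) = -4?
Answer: 380693446/105866861 ≈ 3.5960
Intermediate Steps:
T = 151
F = -3181 (F = 151 - 3332 = -3181)
d = 192 (d = 8*(-2*3*(-4)) = 8*(-6*(-4)) = 8*24 = 192)
(20*d + 60)/33281 + s/F = (20*192 + 60)/33281 - 11066/(-3181) = (3840 + 60)*(1/33281) - 11066*(-1/3181) = 3900*(1/33281) + 11066/3181 = 3900/33281 + 11066/3181 = 380693446/105866861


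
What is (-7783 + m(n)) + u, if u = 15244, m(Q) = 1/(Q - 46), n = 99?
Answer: 395434/53 ≈ 7461.0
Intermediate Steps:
m(Q) = 1/(-46 + Q)
(-7783 + m(n)) + u = (-7783 + 1/(-46 + 99)) + 15244 = (-7783 + 1/53) + 15244 = -412498/53 + 15244 = 395434/53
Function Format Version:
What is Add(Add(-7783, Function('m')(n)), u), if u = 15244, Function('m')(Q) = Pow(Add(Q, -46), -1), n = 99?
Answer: Rational(395434, 53) ≈ 7461.0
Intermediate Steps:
Function('m')(Q) = Pow(Add(-46, Q), -1)
Add(Add(-7783, Function('m')(n)), u) = Add(Add(-7783, Pow(Add(-46, 99), -1)), 15244) = Add(Add(-7783, Pow(53, -1)), 15244) = Add(Add(-7783, Rational(1, 53)), 15244) = Add(Rational(-412498, 53), 15244) = Rational(395434, 53)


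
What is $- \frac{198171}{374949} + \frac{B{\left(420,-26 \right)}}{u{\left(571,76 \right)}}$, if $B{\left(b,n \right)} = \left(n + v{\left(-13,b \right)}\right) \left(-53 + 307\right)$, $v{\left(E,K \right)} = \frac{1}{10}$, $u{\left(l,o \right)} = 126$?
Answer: $- \frac{21971861}{416610} \approx -52.74$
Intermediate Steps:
$v{\left(E,K \right)} = \frac{1}{10}$
$B{\left(b,n \right)} = \frac{127}{5} + 254 n$ ($B{\left(b,n \right)} = \left(n + \frac{1}{10}\right) \left(-53 + 307\right) = \left(\frac{1}{10} + n\right) 254 = \frac{127}{5} + 254 n$)
$- \frac{198171}{374949} + \frac{B{\left(420,-26 \right)}}{u{\left(571,76 \right)}} = - \frac{198171}{374949} + \frac{\frac{127}{5} + 254 \left(-26\right)}{126} = \left(-198171\right) \frac{1}{374949} + \left(\frac{127}{5} - 6604\right) \frac{1}{126} = - \frac{22019}{41661} - \frac{4699}{90} = - \frac{21971861}{416610}$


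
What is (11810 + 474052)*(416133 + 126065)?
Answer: 263433404676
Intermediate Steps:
(11810 + 474052)*(416133 + 126065) = 485862*542198 = 263433404676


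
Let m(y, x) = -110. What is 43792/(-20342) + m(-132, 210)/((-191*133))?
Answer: -79300754/36910559 ≈ -2.1485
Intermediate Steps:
43792/(-20342) + m(-132, 210)/((-191*133)) = 43792/(-20342) - 110/((-191*133)) = 43792*(-1/20342) - 110/(-25403) = -3128/1453 - 110*(-1/25403) = -3128/1453 + 110/25403 = -79300754/36910559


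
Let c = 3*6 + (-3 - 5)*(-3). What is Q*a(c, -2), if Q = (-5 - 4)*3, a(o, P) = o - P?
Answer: -1188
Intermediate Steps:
c = 42 (c = 18 - 8*(-3) = 18 + 24 = 42)
Q = -27 (Q = -9*3 = -27)
Q*a(c, -2) = -27*(42 - 1*(-2)) = -27*(42 + 2) = -27*44 = -1188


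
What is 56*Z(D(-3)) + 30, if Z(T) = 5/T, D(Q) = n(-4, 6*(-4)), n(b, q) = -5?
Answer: -26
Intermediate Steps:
D(Q) = -5
56*Z(D(-3)) + 30 = 56*(5/(-5)) + 30 = 56*(5*(-1/5)) + 30 = 56*(-1) + 30 = -56 + 30 = -26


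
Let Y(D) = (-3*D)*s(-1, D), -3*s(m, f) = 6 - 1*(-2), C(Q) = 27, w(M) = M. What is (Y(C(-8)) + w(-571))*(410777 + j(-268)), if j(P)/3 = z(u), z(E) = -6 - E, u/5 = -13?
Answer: -145888670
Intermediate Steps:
u = -65 (u = 5*(-13) = -65)
s(m, f) = -8/3 (s(m, f) = -(6 - 1*(-2))/3 = -(6 + 2)/3 = -⅓*8 = -8/3)
j(P) = 177 (j(P) = 3*(-6 - 1*(-65)) = 3*(-6 + 65) = 3*59 = 177)
Y(D) = 8*D (Y(D) = -3*D*(-8/3) = 8*D)
(Y(C(-8)) + w(-571))*(410777 + j(-268)) = (8*27 - 571)*(410777 + 177) = (216 - 571)*410954 = -355*410954 = -145888670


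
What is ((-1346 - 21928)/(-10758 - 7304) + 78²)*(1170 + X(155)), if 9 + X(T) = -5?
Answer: 63529414596/9031 ≈ 7.0346e+6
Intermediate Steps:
X(T) = -14 (X(T) = -9 - 5 = -14)
((-1346 - 21928)/(-10758 - 7304) + 78²)*(1170 + X(155)) = ((-1346 - 21928)/(-10758 - 7304) + 78²)*(1170 - 14) = (-23274/(-18062) + 6084)*1156 = (-23274*(-1/18062) + 6084)*1156 = (11637/9031 + 6084)*1156 = (54956241/9031)*1156 = 63529414596/9031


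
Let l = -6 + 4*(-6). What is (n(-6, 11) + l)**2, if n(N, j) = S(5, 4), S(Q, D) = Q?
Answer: 625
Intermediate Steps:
n(N, j) = 5
l = -30 (l = -6 - 24 = -30)
(n(-6, 11) + l)**2 = (5 - 30)**2 = (-25)**2 = 625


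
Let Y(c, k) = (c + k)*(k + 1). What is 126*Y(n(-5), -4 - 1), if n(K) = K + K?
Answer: 7560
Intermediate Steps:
n(K) = 2*K
Y(c, k) = (1 + k)*(c + k) (Y(c, k) = (c + k)*(1 + k) = (1 + k)*(c + k))
126*Y(n(-5), -4 - 1) = 126*(2*(-5) + (-4 - 1) + (-4 - 1)² + (2*(-5))*(-4 - 1)) = 126*(-10 - 5 + (-5)² - 10*(-5)) = 126*(-10 - 5 + 25 + 50) = 126*60 = 7560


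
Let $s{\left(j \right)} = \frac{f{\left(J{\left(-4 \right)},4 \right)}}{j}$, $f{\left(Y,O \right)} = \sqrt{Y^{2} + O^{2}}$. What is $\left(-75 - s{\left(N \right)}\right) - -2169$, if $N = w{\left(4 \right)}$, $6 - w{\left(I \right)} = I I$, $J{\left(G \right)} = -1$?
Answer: $2094 + \frac{\sqrt{17}}{10} \approx 2094.4$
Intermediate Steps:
$w{\left(I \right)} = 6 - I^{2}$ ($w{\left(I \right)} = 6 - I I = 6 - I^{2}$)
$N = -10$ ($N = 6 - 4^{2} = 6 - 16 = -10$)
$f{\left(Y,O \right)} = \sqrt{O^{2} + Y^{2}}$
$s{\left(j \right)} = \frac{\sqrt{17}}{j}$ ($s{\left(j \right)} = \frac{\sqrt{4^{2} + \left(-1\right)^{2}}}{j} = \frac{\sqrt{16 + 1}}{j} = \frac{\sqrt{17}}{j}$)
$\left(-75 - s{\left(N \right)}\right) - -2169 = \left(-75 - \frac{\sqrt{17}}{-10}\right) - -2169 = \left(-75 - \sqrt{17} \left(- \frac{1}{10}\right)\right) + 2169 = \left(-75 - - \frac{\sqrt{17}}{10}\right) + 2169 = \left(-75 + \frac{\sqrt{17}}{10}\right) + 2169 = 2094 + \frac{\sqrt{17}}{10}$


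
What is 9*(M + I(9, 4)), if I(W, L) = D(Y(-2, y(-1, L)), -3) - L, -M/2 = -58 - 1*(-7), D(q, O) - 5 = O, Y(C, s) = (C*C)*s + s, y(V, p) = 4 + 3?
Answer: 900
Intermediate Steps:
y(V, p) = 7
Y(C, s) = s + s*C² (Y(C, s) = C²*s + s = s*C² + s = s + s*C²)
D(q, O) = 5 + O
M = 102 (M = -2*(-58 - 1*(-7)) = -2*(-58 + 7) = -2*(-51) = 102)
I(W, L) = 2 - L (I(W, L) = (5 - 3) - L = 2 - L)
9*(M + I(9, 4)) = 9*(102 + (2 - 1*4)) = 9*(102 + (2 - 4)) = 9*(102 - 2) = 9*100 = 900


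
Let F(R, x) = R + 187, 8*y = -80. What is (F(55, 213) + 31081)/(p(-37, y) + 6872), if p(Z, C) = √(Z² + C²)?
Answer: 215251656/47222915 - 31323*√1469/47222915 ≈ 4.5328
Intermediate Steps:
y = -10 (y = (⅛)*(-80) = -10)
F(R, x) = 187 + R
p(Z, C) = √(C² + Z²)
(F(55, 213) + 31081)/(p(-37, y) + 6872) = ((187 + 55) + 31081)/(√((-10)² + (-37)²) + 6872) = (242 + 31081)/(√(100 + 1369) + 6872) = 31323/(√1469 + 6872) = 31323/(6872 + √1469)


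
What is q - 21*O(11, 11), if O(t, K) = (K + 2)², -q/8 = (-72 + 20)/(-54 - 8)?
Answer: -110227/31 ≈ -3555.7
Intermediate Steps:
q = -208/31 (q = -8*(-72 + 20)/(-54 - 8) = -(-416)/(-62) = -(-416)*(-1)/62 = -8*26/31 = -208/31 ≈ -6.7097)
O(t, K) = (2 + K)²
q - 21*O(11, 11) = -208/31 - 21*(2 + 11)² = -208/31 - 21*13² = -208/31 - 21*169 = -208/31 - 3549 = -110227/31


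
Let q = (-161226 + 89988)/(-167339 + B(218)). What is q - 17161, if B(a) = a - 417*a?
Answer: -1475976703/86009 ≈ -17161.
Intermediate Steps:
B(a) = -416*a
q = 23746/86009 (q = (-161226 + 89988)/(-167339 - 416*218) = -71238/(-167339 - 90688) = -71238/(-258027) = -71238*(-1/258027) = 23746/86009 ≈ 0.27609)
q - 17161 = 23746/86009 - 17161 = -1475976703/86009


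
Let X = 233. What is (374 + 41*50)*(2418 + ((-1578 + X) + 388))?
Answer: 3541464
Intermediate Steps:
(374 + 41*50)*(2418 + ((-1578 + X) + 388)) = (374 + 41*50)*(2418 + ((-1578 + 233) + 388)) = (374 + 2050)*(2418 + (-1345 + 388)) = 2424*(2418 - 957) = 2424*1461 = 3541464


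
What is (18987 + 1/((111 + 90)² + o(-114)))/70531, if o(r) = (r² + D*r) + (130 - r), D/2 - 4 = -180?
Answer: 1780392004/6613621339 ≈ 0.26920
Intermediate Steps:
D = -352 (D = 8 + 2*(-180) = 8 - 360 = -352)
o(r) = 130 + r² - 353*r (o(r) = (r² - 352*r) + (130 - r) = 130 + r² - 353*r)
(18987 + 1/((111 + 90)² + o(-114)))/70531 = (18987 + 1/((111 + 90)² + (130 + (-114)² - 353*(-114))))/70531 = (18987 + 1/(201² + (130 + 12996 + 40242)))*(1/70531) = (18987 + 1/(40401 + 53368))*(1/70531) = (18987 + 1/93769)*(1/70531) = (1780392004/93769)*(1/70531) = 1780392004/6613621339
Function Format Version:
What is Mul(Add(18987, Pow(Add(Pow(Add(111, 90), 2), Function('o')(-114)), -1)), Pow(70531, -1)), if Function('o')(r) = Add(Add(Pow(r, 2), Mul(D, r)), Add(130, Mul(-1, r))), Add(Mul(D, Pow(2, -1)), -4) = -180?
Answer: Rational(1780392004, 6613621339) ≈ 0.26920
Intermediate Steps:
D = -352 (D = Add(8, Mul(2, -180)) = Add(8, -360) = -352)
Function('o')(r) = Add(130, Pow(r, 2), Mul(-353, r)) (Function('o')(r) = Add(Add(Pow(r, 2), Mul(-352, r)), Add(130, Mul(-1, r))) = Add(130, Pow(r, 2), Mul(-353, r)))
Mul(Add(18987, Pow(Add(Pow(Add(111, 90), 2), Function('o')(-114)), -1)), Pow(70531, -1)) = Mul(Add(18987, Pow(Add(Pow(Add(111, 90), 2), Add(130, Pow(-114, 2), Mul(-353, -114))), -1)), Pow(70531, -1)) = Mul(Add(18987, Pow(Add(Pow(201, 2), Add(130, 12996, 40242)), -1)), Rational(1, 70531)) = Mul(Add(18987, Pow(Add(40401, 53368), -1)), Rational(1, 70531)) = Mul(Add(18987, Pow(93769, -1)), Rational(1, 70531)) = Mul(Add(18987, Rational(1, 93769)), Rational(1, 70531)) = Mul(Rational(1780392004, 93769), Rational(1, 70531)) = Rational(1780392004, 6613621339)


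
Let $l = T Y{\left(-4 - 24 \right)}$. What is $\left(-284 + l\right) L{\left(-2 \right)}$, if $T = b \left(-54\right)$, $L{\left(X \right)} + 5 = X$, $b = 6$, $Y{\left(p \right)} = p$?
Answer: $-61516$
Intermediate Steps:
$L{\left(X \right)} = -5 + X$
$T = -324$ ($T = 6 \left(-54\right) = -324$)
$l = 9072$ ($l = - 324 \left(-4 - 24\right) = \left(-324\right) \left(-28\right) = 9072$)
$\left(-284 + l\right) L{\left(-2 \right)} = \left(-284 + 9072\right) \left(-5 - 2\right) = 8788 \left(-7\right) = -61516$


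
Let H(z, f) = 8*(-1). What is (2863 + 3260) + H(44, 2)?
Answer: 6115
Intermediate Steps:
H(z, f) = -8
(2863 + 3260) + H(44, 2) = (2863 + 3260) - 8 = 6123 - 8 = 6115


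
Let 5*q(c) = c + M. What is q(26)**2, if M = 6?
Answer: 1024/25 ≈ 40.960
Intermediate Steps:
q(c) = 6/5 + c/5 (q(c) = (c + 6)/5 = (6 + c)/5 = 6/5 + c/5)
q(26)**2 = (6/5 + (1/5)*26)**2 = (6/5 + 26/5)**2 = (32/5)**2 = 1024/25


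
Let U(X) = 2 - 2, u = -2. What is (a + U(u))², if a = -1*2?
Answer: 4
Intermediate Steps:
U(X) = 0
a = -2
(a + U(u))² = (-2 + 0)² = (-2)² = 4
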